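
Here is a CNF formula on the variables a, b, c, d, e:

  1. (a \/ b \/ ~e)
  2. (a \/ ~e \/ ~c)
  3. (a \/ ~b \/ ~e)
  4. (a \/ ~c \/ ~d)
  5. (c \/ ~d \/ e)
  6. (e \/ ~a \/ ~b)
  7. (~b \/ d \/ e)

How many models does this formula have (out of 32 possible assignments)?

Case analysis on e and a:
  e=T, a=T: b, c, d free → 2^3 = 8.
  e=T, a=F: a clause becomes empty — 0.
  e=F, a=T: remaining (b,c,d) ∈ {(F,F,F); (F,T,F); (F,T,T)} — 3.
  e=F, a=F: remaining (b,c,d) ∈ {(F,F,F); (F,T,F)} — 2.
Total: 8 + 0 + 3 + 2 = 13.

13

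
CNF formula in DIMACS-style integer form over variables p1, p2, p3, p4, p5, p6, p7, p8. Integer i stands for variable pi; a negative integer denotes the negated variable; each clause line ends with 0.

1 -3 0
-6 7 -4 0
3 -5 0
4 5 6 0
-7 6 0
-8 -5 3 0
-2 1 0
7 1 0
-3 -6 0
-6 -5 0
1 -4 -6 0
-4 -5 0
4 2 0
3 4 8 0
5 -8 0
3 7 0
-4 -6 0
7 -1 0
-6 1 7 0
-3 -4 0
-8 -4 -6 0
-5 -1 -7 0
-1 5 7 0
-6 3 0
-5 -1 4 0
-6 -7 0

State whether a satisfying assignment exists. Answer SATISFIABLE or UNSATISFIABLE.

p6 = True:
  propagation gives p3=False; an empty clause results — contradiction.
p6 = False:
  propagation gives p7=False, p1=True; an empty clause results — contradiction.
Every branch closes, so no satisfying assignment exists.

UNSATISFIABLE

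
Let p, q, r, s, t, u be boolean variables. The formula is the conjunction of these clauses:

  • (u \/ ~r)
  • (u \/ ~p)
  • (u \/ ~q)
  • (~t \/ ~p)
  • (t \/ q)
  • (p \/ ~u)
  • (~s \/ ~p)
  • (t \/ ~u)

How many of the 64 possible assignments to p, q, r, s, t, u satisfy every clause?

Satisfying assignments:
  p=F q=F r=F s=F t=T u=F
  p=F q=F r=F s=T t=T u=F
That's 2 in total.

2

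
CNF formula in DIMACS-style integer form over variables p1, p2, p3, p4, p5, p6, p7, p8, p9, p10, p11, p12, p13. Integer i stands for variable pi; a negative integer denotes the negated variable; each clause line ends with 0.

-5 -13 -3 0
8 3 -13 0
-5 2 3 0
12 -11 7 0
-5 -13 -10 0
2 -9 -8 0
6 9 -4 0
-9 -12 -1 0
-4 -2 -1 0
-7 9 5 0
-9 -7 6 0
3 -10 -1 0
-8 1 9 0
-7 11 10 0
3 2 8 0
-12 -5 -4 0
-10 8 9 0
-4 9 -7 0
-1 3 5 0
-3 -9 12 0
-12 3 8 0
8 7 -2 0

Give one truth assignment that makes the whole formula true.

p1=False, p2=True, p3=False, p4=False, p5=False, p6=True, p7=True, p8=True, p9=True, p10=True, p11=False, p12=True, p13=True

Check each clause:
  1. {¬p3, ¬p13, ¬p5} — ¬p5 is true.
  2. {¬p13, p3, p8} — p8 is true.
  3. {¬p5, p2, p3} — p2 is true.
  4. {p7, p12, ¬p11} — p12 is true.
  5. {¬p5, ¬p13, ¬p10} — ¬p5 is true.
  6. {p2, ¬p8, ¬p9} — p2 is true.
  7. {p9, ¬p4, p6} — p9 is true.
  8. {¬p9, ¬p12, ¬p1} — ¬p1 is true.
  9. {¬p1, ¬p2, ¬p4} — ¬p4 is true.
  10. {p5, p9, ¬p7} — p9 is true.
  11. {¬p7, ¬p9, p6} — p6 is true.
  12. {p3, ¬p10, ¬p1} — ¬p1 is true.
  13. {p1, p9, ¬p8} — p9 is true.
  14. {p11, p10, ¬p7} — p10 is true.
  15. {p8, p2, p3} — p8 is true.
  16. {¬p4, ¬p5, ¬p12} — ¬p5 is true.
  17. {¬p10, p9, p8} — p8 is true.
  18. {p9, ¬p4, ¬p7} — ¬p4 is true.
  19. {p3, ¬p1, p5} — ¬p1 is true.
  20. {¬p9, p12, ¬p3} — p12 is true.
  21. {p3, ¬p12, p8} — p8 is true.
  22. {p7, ¬p2, p8} — p8 is true.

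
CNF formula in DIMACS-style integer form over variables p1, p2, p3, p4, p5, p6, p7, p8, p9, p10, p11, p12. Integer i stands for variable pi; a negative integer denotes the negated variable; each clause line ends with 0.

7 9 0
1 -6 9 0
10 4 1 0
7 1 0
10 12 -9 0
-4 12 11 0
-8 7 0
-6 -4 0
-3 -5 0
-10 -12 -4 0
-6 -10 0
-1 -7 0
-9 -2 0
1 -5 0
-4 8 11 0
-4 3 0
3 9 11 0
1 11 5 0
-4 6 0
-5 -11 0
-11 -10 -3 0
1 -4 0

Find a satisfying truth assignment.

p1 = False  p2 = False  p3 = False  p4 = False  p5 = False  p6 = False  p7 = True  p8 = False  p9 = True  p10 = True  p11 = True  p12 = False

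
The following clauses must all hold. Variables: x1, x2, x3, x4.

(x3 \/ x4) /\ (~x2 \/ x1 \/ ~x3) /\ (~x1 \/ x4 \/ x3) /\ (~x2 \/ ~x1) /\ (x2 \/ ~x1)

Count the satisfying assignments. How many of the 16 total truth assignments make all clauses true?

4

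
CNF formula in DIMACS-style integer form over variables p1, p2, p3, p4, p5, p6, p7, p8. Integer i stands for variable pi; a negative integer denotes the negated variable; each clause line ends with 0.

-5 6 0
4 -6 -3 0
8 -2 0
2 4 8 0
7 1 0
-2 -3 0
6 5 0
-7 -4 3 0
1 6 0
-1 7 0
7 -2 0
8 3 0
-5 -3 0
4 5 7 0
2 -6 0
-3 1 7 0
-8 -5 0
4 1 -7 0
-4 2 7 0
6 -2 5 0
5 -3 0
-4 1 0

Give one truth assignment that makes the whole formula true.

p1 = T, p2 = T, p3 = F, p4 = F, p5 = F, p6 = T, p7 = T, p8 = T

Check each clause:
  1. (p6 ∨ ¬p5) — ¬p5 is true.
  2. (p4 ∨ ¬p6 ∨ ¬p3) — ¬p3 is true.
  3. (¬p2 ∨ p8) — p8 is true.
  4. (p2 ∨ p8 ∨ p4) — p8 is true.
  5. (p1 ∨ p7) — p1 is true.
  6. (¬p3 ∨ ¬p2) — ¬p3 is true.
  7. (p6 ∨ p5) — p6 is true.
  8. (p3 ∨ ¬p4 ∨ ¬p7) — ¬p4 is true.
  9. (p6 ∨ p1) — p1 is true.
  10. (¬p1 ∨ p7) — p7 is true.
  11. (¬p2 ∨ p7) — p7 is true.
  12. (p3 ∨ p8) — p8 is true.
  13. (¬p3 ∨ ¬p5) — ¬p5 is true.
  14. (p7 ∨ p5 ∨ p4) — p7 is true.
  15. (¬p6 ∨ p2) — p2 is true.
  16. (p7 ∨ p1 ∨ ¬p3) — p1 is true.
  17. (¬p5 ∨ ¬p8) — ¬p5 is true.
  18. (¬p7 ∨ p1 ∨ p4) — p1 is true.
  19. (p7 ∨ ¬p4 ∨ p2) — p2 is true.
  20. (p6 ∨ p5 ∨ ¬p2) — p6 is true.
  21. (p5 ∨ ¬p3) — ¬p3 is true.
  22. (p1 ∨ ¬p4) — p1 is true.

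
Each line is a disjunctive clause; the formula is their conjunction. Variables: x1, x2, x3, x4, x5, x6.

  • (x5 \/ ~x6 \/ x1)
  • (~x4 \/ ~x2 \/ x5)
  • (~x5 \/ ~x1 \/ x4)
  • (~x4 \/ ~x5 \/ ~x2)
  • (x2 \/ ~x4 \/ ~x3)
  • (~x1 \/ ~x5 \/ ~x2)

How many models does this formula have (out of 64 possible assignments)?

Split on x5, then x2.
  x5=1, x2=1: remaining (x1,x3,x4,x6) ∈ {(0,0,0,0); (0,0,0,1); (0,1,0,0); (0,1,0,1)} — 4.
  x5=1, x2=0: x6 free; 4 ways for (x1,x3,x4) × 2^1 = 8.
  x5=0, x2=1: x3 free; 3 ways for (x1,x4,x6) × 2^1 = 6.
  x5=0, x2=0: 9 of the 16 assignments to (x1,x3,x4,x6) work.
Total: 4 + 8 + 6 + 9 = 27.

27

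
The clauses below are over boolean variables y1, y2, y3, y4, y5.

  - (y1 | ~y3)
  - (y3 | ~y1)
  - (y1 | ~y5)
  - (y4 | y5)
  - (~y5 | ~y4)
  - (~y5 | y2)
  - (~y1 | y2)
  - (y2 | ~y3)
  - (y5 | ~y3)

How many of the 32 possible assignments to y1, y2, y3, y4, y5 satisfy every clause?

Satisfying assignments:
  y1=0 y2=0 y3=0 y4=1 y5=0
  y1=0 y2=1 y3=0 y4=1 y5=0
  y1=1 y2=1 y3=1 y4=0 y5=1
That's 3 in total.

3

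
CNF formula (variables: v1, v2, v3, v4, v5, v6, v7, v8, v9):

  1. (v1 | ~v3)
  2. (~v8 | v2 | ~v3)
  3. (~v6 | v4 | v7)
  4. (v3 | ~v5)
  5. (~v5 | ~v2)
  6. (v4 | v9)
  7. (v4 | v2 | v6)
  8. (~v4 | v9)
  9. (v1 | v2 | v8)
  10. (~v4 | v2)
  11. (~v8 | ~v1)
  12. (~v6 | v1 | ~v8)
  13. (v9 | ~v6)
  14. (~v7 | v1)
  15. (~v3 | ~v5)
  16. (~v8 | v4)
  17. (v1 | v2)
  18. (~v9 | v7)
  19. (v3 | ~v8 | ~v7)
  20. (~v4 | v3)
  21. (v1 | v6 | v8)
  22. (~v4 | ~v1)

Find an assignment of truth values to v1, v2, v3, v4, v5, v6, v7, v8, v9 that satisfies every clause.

v1=T, v2=T, v3=F, v4=F, v5=F, v6=F, v7=T, v8=F, v9=T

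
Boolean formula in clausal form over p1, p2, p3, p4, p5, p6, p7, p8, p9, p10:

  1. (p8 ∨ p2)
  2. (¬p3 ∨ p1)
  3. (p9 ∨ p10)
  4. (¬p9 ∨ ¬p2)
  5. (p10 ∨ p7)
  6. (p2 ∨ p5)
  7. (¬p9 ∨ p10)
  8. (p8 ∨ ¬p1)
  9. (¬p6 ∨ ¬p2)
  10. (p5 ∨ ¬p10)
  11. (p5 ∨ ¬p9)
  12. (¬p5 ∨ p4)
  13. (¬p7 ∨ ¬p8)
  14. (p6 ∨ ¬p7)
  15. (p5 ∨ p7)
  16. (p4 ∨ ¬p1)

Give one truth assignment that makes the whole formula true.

p1=1, p2=1, p3=0, p4=1, p5=1, p6=0, p7=0, p8=1, p9=0, p10=1

Check each clause:
  1. (p8 ∨ p2) — p8 is true.
  2. (p1 ∨ ¬p3) — p1 is true.
  3. (p10 ∨ p9) — p10 is true.
  4. (¬p2 ∨ ¬p9) — ¬p9 is true.
  5. (p10 ∨ p7) — p10 is true.
  6. (p2 ∨ p5) — p2 is true.
  7. (¬p9 ∨ p10) — p10 is true.
  8. (¬p1 ∨ p8) — p8 is true.
  9. (¬p6 ∨ ¬p2) — ¬p6 is true.
  10. (¬p10 ∨ p5) — p5 is true.
  11. (p5 ∨ ¬p9) — p5 is true.
  12. (p4 ∨ ¬p5) — p4 is true.
  13. (¬p8 ∨ ¬p7) — ¬p7 is true.
  14. (¬p7 ∨ p6) — ¬p7 is true.
  15. (p7 ∨ p5) — p5 is true.
  16. (¬p1 ∨ p4) — p4 is true.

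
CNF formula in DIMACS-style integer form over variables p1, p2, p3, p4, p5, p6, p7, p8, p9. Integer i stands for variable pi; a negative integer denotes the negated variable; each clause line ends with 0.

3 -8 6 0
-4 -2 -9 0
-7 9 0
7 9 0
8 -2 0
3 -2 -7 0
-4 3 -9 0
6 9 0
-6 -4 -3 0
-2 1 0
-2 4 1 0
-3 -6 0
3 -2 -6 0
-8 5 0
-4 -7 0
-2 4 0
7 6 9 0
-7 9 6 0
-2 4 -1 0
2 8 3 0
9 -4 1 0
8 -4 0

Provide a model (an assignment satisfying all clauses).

p1 = True  p2 = False  p3 = False  p4 = False  p5 = True  p6 = True  p7 = True  p8 = True  p9 = True

p5 occurs only positively in the remaining clauses — set p5 = True.
Set p1 = True and propagate.
Try p2 = False.
Set p3 = False and propagate.
  then p8 is forced to True.
  then p6 is forced to True.
The remaining clauses are satisfied by p4 = False, p7 = True, p9 = True.
Every clause has at least one true literal under this assignment.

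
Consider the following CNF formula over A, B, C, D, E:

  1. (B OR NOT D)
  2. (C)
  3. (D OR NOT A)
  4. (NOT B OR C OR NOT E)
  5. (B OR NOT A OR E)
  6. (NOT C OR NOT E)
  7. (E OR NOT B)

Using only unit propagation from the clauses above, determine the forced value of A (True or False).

False

(C) is a unit clause: C = True.
From (NOT C OR NOT E) and C = True: E = False.
From (E OR NOT B) and E = False: B = False.
(B OR NOT D): since B = False, the clause reduces to (NOT D). D = False.
In (D OR NOT A), D is now false; NOT A must hold, so A = False.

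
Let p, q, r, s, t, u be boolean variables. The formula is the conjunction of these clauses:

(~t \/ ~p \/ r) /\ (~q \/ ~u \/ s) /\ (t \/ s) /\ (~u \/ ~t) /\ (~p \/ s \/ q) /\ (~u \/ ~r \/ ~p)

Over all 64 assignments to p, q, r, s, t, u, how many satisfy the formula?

25

Case analysis on p and s:
  p=T, s=T: q free; 4 ways for (r,t,u) × 2^1 = 8.
  p=T, s=F: remaining (q,r,t,u) ∈ {(T,T,T,F)} — 1.
  p=F, s=T: q, r free; 3 ways for (t,u) × 2^2 = 12.
  p=F, s=F: remaining (q,r,t,u) ∈ {(F,F,T,F); (F,T,T,F); (T,F,T,F); (T,T,T,F)} — 4.
Total: 8 + 1 + 12 + 4 = 25.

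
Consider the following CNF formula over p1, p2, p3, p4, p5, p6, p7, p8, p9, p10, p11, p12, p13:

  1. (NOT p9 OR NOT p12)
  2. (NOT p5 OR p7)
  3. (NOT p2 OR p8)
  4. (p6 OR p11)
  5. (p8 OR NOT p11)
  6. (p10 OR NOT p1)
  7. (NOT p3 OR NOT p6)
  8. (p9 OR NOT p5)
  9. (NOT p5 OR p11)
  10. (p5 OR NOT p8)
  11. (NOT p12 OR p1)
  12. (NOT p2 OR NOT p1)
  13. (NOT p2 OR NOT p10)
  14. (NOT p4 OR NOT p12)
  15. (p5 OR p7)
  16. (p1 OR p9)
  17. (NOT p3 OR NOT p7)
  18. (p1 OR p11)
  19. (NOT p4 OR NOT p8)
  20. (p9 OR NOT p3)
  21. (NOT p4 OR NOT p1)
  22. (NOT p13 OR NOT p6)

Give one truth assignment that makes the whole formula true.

p1=F, p2=F, p3=F, p4=F, p5=T, p6=F, p7=T, p8=T, p9=T, p10=F, p11=T, p12=F, p13=T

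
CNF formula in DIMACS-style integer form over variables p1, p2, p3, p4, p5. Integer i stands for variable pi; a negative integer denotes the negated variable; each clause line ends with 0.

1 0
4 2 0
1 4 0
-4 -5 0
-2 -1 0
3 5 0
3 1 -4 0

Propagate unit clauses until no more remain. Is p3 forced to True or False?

True

(p1) is a unit clause: p1 = True.
In (~p2 \/ ~p1), ~p1 is now false; ~p2 must hold, so p2 = False.
In (p4 \/ p2), p2 is now false; p4 must hold, so p4 = True.
(~p5 \/ ~p4) with p4 = True leaves only ~p5, so p5 = False.
From (p5 \/ p3) and p5 = False: p3 = True.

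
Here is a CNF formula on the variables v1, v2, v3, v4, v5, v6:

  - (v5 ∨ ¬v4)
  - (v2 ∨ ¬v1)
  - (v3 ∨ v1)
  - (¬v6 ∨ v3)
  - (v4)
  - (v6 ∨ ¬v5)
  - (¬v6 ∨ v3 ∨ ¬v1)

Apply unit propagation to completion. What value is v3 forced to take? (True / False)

True

(v4) stands alone — v4 = True.
From (v5 ∨ ¬v4) and v4 = True: v5 = True.
In (v6 ∨ ¬v5), ¬v5 is now false; v6 must hold, so v6 = True.
In (¬v6 ∨ v3), ¬v6 is now false; v3 must hold, so v3 = True.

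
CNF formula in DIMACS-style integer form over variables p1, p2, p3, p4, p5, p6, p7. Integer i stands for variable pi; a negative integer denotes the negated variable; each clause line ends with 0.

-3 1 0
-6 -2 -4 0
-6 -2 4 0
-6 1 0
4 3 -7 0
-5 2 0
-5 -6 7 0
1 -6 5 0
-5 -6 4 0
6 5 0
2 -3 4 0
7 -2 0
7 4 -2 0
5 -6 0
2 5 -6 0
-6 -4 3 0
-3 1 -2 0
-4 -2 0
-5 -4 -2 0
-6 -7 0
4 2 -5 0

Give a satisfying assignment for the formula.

p1 occurs only positively in the remaining clauses — set p1 = True.
Set p2 = True and propagate.
  then p7 is forced to True.
  then p4 is forced to False.
  then p6 is forced to False.
  then p3 is forced to True.
  then p5 is forced to True.
Every clause has at least one true literal under this assignment.

p1=1, p2=1, p3=1, p4=0, p5=1, p6=0, p7=1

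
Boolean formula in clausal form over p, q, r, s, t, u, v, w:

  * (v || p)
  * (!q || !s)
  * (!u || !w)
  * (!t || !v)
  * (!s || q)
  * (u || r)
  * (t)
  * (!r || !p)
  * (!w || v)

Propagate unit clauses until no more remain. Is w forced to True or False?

False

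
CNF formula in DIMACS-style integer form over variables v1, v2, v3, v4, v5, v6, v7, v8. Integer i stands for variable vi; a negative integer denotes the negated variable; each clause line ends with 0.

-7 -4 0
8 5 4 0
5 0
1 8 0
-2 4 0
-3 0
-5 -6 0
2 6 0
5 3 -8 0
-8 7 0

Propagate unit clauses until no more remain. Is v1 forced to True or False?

True

Unit clause (v5) sets v5 = True.
(NOT v3) is a unit clause: v3 = False.
From (NOT v5 OR NOT v6) and v5 = True: v6 = False.
In (v2 OR v6), v6 is now false; v2 must hold, so v2 = True.
From (NOT v2 OR v4) and v2 = True: v4 = True.
From (NOT v7 OR NOT v4) and v4 = True: v7 = False.
(v7 OR NOT v8): since v7 = False, the clause reduces to (NOT v8). v8 = False.
In (v8 OR v1), v8 is now false; v1 must hold, so v1 = True.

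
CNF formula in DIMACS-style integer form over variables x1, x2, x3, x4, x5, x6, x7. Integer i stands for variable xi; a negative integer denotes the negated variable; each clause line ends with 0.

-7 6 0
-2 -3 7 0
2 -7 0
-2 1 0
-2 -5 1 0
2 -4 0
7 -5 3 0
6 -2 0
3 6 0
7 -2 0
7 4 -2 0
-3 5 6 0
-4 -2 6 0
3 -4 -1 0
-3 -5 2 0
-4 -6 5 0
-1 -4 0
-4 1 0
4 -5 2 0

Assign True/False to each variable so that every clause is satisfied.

x1=True, x2=True, x3=True, x4=False, x5=True, x6=True, x7=True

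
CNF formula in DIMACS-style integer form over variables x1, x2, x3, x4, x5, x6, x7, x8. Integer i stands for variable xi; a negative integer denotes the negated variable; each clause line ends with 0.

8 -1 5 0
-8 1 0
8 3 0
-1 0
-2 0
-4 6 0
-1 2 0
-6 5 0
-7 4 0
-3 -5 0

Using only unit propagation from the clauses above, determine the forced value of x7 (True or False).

False

(~x1) stands alone — x1 = False.
(x1 \/ ~x8) with x1 = False leaves only ~x8, so x8 = False.
(x8 \/ x3): since x8 = False, the clause reduces to (x3). x3 = True.
(~x2) stands alone — x2 = False.
In (~x3 \/ ~x5), ~x3 is now false; ~x5 must hold, so x5 = False.
(x5 \/ ~x6) with x5 = False leaves only ~x6, so x6 = False.
From (~x4 \/ x6) and x6 = False: x4 = False.
(~x7 \/ x4): since x4 = False, the clause reduces to (~x7). x7 = False.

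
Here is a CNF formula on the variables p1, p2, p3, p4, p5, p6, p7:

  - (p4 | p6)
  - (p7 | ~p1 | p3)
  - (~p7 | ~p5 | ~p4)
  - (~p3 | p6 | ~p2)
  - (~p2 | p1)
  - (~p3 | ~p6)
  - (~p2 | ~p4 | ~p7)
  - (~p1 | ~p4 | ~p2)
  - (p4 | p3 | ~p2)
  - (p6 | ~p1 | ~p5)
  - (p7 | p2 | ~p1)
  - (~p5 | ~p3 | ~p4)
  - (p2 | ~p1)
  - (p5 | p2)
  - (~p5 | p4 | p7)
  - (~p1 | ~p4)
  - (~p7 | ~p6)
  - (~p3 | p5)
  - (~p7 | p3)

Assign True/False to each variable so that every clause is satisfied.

p1 = F, p2 = F, p3 = F, p4 = T, p5 = T, p6 = T, p7 = F

Try p1 = False.
  then p2 is forced to False.
  then p5 is forced to True.
Branch on p3: take p3 = False.
  then p7 is forced to False.
  then p4 is forced to True.
p6 is now unconstrained; take p6 = True.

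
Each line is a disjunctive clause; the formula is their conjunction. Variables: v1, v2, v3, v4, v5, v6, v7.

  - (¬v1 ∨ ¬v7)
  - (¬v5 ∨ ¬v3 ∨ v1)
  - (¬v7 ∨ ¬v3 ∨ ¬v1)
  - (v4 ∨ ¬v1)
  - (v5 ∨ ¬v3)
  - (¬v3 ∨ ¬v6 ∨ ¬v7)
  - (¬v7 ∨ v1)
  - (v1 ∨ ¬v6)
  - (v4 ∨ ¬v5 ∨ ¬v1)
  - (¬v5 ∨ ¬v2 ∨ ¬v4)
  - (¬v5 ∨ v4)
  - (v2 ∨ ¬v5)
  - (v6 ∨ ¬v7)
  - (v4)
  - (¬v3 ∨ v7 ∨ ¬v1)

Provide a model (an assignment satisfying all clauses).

v1=False  v2=True  v3=False  v4=True  v5=False  v6=False  v7=False

Check each clause:
  1. (¬v7 ∨ ¬v1) — ¬v7 is true.
  2. (¬v3 ∨ v1 ∨ ¬v5) — ¬v5 is true.
  3. (¬v1 ∨ ¬v7 ∨ ¬v3) — ¬v7 is true.
  4. (¬v1 ∨ v4) — v4 is true.
  5. (v5 ∨ ¬v3) — ¬v3 is true.
  6. (¬v6 ∨ ¬v7 ∨ ¬v3) — ¬v7 is true.
  7. (v1 ∨ ¬v7) — ¬v7 is true.
  8. (v1 ∨ ¬v6) — ¬v6 is true.
  9. (¬v5 ∨ ¬v1 ∨ v4) — ¬v5 is true.
  10. (¬v5 ∨ ¬v4 ∨ ¬v2) — ¬v5 is true.
  11. (¬v5 ∨ v4) — ¬v5 is true.
  12. (v2 ∨ ¬v5) — v2 is true.
  13. (¬v7 ∨ v6) — ¬v7 is true.
  14. (v4) — v4 is true.
  15. (¬v3 ∨ v7 ∨ ¬v1) — ¬v3 is true.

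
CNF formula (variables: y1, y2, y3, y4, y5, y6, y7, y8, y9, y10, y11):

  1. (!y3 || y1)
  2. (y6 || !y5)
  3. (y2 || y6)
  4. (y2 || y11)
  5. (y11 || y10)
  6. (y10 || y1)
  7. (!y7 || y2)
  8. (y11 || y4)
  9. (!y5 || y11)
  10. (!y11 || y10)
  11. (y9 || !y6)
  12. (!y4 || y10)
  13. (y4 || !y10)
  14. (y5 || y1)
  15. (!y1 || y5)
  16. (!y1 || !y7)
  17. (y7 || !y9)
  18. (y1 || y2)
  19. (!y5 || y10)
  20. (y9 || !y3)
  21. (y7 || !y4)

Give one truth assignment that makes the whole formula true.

y2 occurs only positively in the remaining clauses — set y2 = True.
Pure literal: y3 appears only negated; assign y3 = False.
Branch on y1: take y1 = False.
  then y10 is forced to True.
  then y4 is forced to True.
  then y5 is forced to True.
  then y6 is forced to True.
  then y11 is forced to True.
  then y9 is forced to True.
  then y7 is forced to True.
y8 is now unconstrained; take y8 = True.

y1=F  y2=T  y3=F  y4=T  y5=T  y6=T  y7=T  y8=T  y9=T  y10=T  y11=T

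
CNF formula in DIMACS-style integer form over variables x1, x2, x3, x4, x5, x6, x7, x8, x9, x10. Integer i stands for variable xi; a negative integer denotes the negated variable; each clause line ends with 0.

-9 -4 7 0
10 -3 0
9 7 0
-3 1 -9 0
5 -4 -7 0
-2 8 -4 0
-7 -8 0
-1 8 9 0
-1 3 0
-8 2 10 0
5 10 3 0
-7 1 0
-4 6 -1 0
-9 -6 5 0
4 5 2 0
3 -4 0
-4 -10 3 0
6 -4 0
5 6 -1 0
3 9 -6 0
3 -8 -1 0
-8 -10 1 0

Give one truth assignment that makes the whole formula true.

x1=True, x2=True, x3=True, x4=False, x5=True, x6=False, x7=False, x8=True, x9=True, x10=True

Check each clause:
  1. {¬x9, x7, ¬x4} — ¬x4 is true.
  2. {¬x3, x10} — x10 is true.
  3. {x9, x7} — x9 is true.
  4. {x1, ¬x9, ¬x3} — x1 is true.
  5. {x5, ¬x4, ¬x7} — ¬x7 is true.
  6. {x8, ¬x4, ¬x2} — x8 is true.
  7. {¬x8, ¬x7} — ¬x7 is true.
  8. {¬x1, x8, x9} — x8 is true.
  9. {x3, ¬x1} — x3 is true.
  10. {¬x8, x10, x2} — x2 is true.
  11. {x3, x5, x10} — x10 is true.
  12. {x1, ¬x7} — x1 is true.
  13. {¬x1, x6, ¬x4} — ¬x4 is true.
  14. {¬x6, ¬x9, x5} — ¬x6 is true.
  15. {x5, x2, x4} — x2 is true.
  16. {¬x4, x3} — x3 is true.
  17. {x3, ¬x4, ¬x10} — x3 is true.
  18. {¬x4, x6} — ¬x4 is true.
  19. {¬x1, x6, x5} — x5 is true.
  20. {¬x6, x9, x3} — x9 is true.
  21. {¬x1, x3, ¬x8} — x3 is true.
  22. {x1, ¬x8, ¬x10} — x1 is true.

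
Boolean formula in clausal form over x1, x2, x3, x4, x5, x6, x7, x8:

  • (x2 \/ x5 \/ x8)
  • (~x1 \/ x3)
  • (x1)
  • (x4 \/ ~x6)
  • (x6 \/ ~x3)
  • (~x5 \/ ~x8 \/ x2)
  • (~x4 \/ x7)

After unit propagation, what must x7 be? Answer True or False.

(x1) stands alone — x1 = True.
From (x3 \/ ~x1) and x1 = True: x3 = True.
From (~x3 \/ x6) and x3 = True: x6 = True.
(x4 \/ ~x6): since x6 = True, the clause reduces to (x4). x4 = True.
In (~x4 \/ x7), ~x4 is now false; x7 must hold, so x7 = True.

True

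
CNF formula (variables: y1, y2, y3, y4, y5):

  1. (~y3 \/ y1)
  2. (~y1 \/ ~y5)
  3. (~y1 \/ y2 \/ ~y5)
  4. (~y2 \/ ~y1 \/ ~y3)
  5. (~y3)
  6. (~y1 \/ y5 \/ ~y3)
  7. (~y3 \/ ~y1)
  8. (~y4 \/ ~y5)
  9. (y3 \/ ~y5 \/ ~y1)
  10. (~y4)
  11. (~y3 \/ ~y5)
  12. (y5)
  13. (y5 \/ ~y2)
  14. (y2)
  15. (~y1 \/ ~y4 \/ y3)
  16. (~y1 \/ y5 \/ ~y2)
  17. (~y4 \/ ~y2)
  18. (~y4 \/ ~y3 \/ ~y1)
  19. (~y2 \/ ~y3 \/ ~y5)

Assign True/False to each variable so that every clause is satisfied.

y1=F, y2=T, y3=F, y4=F, y5=T

The clause (~y3) is unit: y3 must be False.
(~y4) is a unit clause, so y4 = False.
(y5) is a unit clause, so y5 = True.
Unit propagation: (~y1) forces y1 = False.
Unit propagation: (y2) forces y2 = True.
Every clause has at least one true literal under this assignment.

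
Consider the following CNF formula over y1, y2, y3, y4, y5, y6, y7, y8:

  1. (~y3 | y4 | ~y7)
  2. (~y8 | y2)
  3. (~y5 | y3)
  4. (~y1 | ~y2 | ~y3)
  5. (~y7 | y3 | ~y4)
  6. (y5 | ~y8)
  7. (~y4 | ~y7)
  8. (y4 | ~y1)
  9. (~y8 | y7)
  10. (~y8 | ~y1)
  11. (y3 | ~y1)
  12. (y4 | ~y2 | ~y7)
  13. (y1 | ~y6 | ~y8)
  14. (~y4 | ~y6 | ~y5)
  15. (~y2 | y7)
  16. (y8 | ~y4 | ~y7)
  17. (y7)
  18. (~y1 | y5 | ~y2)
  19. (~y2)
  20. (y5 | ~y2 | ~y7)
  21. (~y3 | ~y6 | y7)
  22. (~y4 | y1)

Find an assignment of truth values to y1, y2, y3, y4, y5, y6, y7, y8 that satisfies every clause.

The clause (y7) is unit: y7 must be True.
(~y4) is a unit clause, so y4 = False.
The clause (~y3) is unit: y3 must be False.
The clause (~y5) is unit: y5 must be False.
The clause (~y8) is unit: y8 must be False.
Unit propagation: (~y1) forces y1 = False.
Unit propagation: (~y2) forces y2 = False.
y6 is now unconstrained; take y6 = False.

y1=F, y2=F, y3=F, y4=F, y5=F, y6=F, y7=T, y8=F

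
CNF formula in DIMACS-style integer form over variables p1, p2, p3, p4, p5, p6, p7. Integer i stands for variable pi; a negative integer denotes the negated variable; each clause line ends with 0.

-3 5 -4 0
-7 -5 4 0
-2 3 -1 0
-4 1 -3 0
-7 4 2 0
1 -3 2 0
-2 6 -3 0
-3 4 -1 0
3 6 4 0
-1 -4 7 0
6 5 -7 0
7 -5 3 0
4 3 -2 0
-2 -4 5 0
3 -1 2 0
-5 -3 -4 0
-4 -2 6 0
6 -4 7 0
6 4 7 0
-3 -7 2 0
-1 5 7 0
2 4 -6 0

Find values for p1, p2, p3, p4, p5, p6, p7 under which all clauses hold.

p1=False  p2=False  p3=False  p4=True  p5=False  p6=True  p7=True

Set p1 = False and propagate.
Try p2 = False.
  then p3 is forced to False.
Branch on p4: take p4 = True.
For the remaining variables, p5 = False, p6 = True, p7 = True works.
Every clause has at least one true literal under this assignment.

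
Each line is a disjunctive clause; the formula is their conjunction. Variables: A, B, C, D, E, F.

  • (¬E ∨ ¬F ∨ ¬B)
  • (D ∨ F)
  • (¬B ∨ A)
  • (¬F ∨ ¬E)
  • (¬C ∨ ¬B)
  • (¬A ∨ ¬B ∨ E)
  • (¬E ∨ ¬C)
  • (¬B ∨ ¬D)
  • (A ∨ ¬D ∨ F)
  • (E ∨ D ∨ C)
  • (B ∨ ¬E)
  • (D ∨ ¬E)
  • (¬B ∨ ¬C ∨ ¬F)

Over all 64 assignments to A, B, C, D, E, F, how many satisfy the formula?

The models are:
  A=F B=F C=F D=T E=F F=T
  A=F B=F C=T D=F E=F F=T
  A=F B=F C=T D=T E=F F=T
  A=T B=F C=F D=T E=F F=F
  A=T B=F C=F D=T E=F F=T
  A=T B=F C=T D=F E=F F=T
  A=T B=F C=T D=T E=F F=F
  A=T B=F C=T D=T E=F F=T
That's 8 in total.

8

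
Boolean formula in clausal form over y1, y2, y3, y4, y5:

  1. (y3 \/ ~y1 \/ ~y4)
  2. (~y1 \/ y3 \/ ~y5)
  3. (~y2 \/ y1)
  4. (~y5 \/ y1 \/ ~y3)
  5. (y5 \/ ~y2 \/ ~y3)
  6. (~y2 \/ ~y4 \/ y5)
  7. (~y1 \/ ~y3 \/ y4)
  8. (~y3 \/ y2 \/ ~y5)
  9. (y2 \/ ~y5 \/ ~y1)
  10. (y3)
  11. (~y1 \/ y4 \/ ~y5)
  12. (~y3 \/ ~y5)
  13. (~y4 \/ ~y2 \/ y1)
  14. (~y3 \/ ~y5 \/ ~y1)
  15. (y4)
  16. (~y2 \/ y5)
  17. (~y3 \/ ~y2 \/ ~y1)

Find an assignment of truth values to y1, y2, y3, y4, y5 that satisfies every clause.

Unit propagation: (y3) forces y3 = True.
(~y5) is a unit clause, so y5 = False.
Unit propagation: (~y2) forces y2 = False.
(y4) is a unit clause, so y4 = True.
y1 is now unconstrained; take y1 = False.
Every clause has at least one true literal under this assignment.

y1 = False, y2 = False, y3 = True, y4 = True, y5 = False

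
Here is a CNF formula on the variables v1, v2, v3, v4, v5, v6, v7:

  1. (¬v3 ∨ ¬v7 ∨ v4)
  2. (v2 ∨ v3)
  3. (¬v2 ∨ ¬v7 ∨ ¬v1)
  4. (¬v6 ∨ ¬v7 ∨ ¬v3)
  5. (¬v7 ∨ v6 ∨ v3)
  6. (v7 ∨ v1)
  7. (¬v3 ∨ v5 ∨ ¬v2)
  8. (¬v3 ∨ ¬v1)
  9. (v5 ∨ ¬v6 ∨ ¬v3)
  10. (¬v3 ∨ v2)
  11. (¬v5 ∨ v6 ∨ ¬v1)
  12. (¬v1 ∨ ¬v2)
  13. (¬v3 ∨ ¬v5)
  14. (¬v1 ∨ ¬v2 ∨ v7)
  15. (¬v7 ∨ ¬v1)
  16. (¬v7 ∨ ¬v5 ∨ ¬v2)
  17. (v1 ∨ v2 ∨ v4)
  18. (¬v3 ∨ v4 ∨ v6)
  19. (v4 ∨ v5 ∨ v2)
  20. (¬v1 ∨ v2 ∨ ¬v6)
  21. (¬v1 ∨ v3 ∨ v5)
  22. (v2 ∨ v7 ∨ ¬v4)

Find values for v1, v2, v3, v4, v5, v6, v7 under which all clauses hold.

v1=False, v2=True, v3=False, v4=False, v5=False, v6=True, v7=True

Try v1 = False.
  then v7 is forced to True.
Branch on v2: take v2 = True.
  then v5 is forced to False.
  then v3 is forced to False.
  then v6 is forced to True.
v4 is now unconstrained; take v4 = False.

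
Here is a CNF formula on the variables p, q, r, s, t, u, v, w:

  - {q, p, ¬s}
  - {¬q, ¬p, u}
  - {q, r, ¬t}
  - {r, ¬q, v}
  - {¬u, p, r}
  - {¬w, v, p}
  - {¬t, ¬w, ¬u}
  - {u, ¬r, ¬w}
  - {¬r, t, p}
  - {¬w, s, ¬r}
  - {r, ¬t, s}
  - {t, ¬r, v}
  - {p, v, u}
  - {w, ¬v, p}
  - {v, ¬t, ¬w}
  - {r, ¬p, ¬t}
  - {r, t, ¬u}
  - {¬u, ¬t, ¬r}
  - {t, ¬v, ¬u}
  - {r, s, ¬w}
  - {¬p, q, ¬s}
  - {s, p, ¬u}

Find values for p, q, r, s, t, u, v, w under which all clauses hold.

p = True  q = False  r = False  s = False  t = False  u = False  v = True  w = False

Check each clause:
  1. {¬s, q, p} — p is true.
  2. {¬p, ¬q, u} — ¬q is true.
  3. {q, ¬t, r} — ¬t is true.
  4. {v, r, ¬q} — ¬q is true.
  5. {¬u, r, p} — p is true.
  6. {¬w, v, p} — ¬w is true.
  7. {¬w, ¬t, ¬u} — ¬w is true.
  8. {u, ¬w, ¬r} — ¬w is true.
  9. {¬r, p, t} — p is true.
  10. {¬w, s, ¬r} — ¬w is true.
  11. {s, r, ¬t} — ¬t is true.
  12. {v, ¬r, t} — ¬r is true.
  13. {p, u, v} — p is true.
  14. {¬v, p, w} — p is true.
  15. {¬w, v, ¬t} — ¬w is true.
  16. {r, ¬t, ¬p} — ¬t is true.
  17. {r, t, ¬u} — ¬u is true.
  18. {¬r, ¬t, ¬u} — ¬u is true.
  19. {t, ¬v, ¬u} — ¬u is true.
  20. {s, ¬w, r} — ¬w is true.
  21. {¬p, ¬s, q} — ¬s is true.
  22. {¬u, s, p} — p is true.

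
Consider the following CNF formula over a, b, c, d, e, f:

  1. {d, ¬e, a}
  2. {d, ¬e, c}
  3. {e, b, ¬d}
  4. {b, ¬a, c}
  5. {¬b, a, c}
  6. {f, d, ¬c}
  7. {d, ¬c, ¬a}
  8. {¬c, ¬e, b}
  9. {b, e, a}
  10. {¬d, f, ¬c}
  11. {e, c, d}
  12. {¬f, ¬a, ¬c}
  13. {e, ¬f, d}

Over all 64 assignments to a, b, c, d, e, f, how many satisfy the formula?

8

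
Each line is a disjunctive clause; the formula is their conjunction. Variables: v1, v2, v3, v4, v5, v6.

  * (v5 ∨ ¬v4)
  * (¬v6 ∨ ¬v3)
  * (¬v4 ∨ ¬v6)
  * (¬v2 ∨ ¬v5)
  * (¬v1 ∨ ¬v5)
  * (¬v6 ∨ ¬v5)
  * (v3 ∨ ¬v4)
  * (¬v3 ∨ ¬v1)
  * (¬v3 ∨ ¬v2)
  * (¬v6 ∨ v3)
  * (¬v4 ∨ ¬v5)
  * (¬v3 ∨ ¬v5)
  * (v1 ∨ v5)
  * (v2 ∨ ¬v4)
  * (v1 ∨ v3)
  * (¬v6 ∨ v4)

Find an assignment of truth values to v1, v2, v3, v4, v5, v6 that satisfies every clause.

v1=T  v2=T  v3=F  v4=F  v5=F  v6=F

v6 occurs only negated in the remaining clauses — set v6 = False.
Set v1 = True and propagate.
  then v5 is forced to False.
  then v4 is forced to False.
  then v3 is forced to False.
v2 is now unconstrained; take v2 = True.
Every clause has at least one true literal under this assignment.
Check each clause:
  1. (v5 ∨ ¬v4) — ¬v4 is true.
  2. (¬v3 ∨ ¬v6) — ¬v6 is true.
  3. (¬v4 ∨ ¬v6) — ¬v6 is true.
  4. (¬v5 ∨ ¬v2) — ¬v5 is true.
  5. (¬v5 ∨ ¬v1) — ¬v5 is true.
  6. (¬v6 ∨ ¬v5) — ¬v6 is true.
  7. (v3 ∨ ¬v4) — ¬v4 is true.
  8. (¬v3 ∨ ¬v1) — ¬v3 is true.
  9. (¬v2 ∨ ¬v3) — ¬v3 is true.
  10. (¬v6 ∨ v3) — ¬v6 is true.
  11. (¬v4 ∨ ¬v5) — ¬v5 is true.
  12. (¬v3 ∨ ¬v5) — ¬v5 is true.
  13. (v5 ∨ v1) — v1 is true.
  14. (v2 ∨ ¬v4) — v2 is true.
  15. (v1 ∨ v3) — v1 is true.
  16. (v4 ∨ ¬v6) — ¬v6 is true.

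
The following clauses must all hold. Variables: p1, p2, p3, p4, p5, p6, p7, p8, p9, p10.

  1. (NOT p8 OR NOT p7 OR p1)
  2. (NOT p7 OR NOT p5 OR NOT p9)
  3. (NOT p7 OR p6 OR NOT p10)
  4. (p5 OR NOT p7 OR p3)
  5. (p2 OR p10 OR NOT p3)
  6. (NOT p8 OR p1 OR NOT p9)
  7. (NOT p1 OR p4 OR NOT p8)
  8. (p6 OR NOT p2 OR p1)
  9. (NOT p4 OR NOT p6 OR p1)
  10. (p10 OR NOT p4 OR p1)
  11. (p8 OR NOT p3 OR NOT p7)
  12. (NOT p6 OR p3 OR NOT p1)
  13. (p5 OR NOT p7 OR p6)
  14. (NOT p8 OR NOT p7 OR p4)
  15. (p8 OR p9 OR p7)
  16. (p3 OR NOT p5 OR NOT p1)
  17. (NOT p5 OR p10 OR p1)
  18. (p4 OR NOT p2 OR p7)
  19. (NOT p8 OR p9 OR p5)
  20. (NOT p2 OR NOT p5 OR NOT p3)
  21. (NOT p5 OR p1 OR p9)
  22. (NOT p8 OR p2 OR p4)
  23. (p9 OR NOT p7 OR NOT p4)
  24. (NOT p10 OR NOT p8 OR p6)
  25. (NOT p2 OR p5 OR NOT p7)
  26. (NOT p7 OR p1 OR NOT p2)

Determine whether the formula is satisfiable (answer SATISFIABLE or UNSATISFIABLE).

SATISFIABLE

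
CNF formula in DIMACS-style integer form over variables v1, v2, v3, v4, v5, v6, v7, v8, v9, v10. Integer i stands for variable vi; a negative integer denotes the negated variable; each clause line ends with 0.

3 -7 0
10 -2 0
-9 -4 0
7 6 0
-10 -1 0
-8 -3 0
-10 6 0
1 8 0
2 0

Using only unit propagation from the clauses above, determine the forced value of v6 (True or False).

True

Unit clause (v2) sets v2 = True.
(v10 OR NOT v2): since v2 = True, the clause reduces to (v10). v10 = True.
From (NOT v1 OR NOT v10) and v10 = True: v1 = False.
From (NOT v10 OR v6) and v10 = True: v6 = True.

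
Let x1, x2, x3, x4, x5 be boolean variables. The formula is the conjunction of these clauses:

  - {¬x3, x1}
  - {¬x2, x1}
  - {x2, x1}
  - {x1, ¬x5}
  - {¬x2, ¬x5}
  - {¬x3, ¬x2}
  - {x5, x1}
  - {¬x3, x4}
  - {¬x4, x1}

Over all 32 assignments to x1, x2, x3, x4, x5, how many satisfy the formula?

8

The models are:
  x1=1 x2=0 x3=0 x4=0 x5=0
  x1=1 x2=0 x3=0 x4=0 x5=1
  x1=1 x2=0 x3=0 x4=1 x5=0
  x1=1 x2=0 x3=0 x4=1 x5=1
  x1=1 x2=0 x3=1 x4=1 x5=0
  x1=1 x2=0 x3=1 x4=1 x5=1
  x1=1 x2=1 x3=0 x4=0 x5=0
  x1=1 x2=1 x3=0 x4=1 x5=0
Count: 8.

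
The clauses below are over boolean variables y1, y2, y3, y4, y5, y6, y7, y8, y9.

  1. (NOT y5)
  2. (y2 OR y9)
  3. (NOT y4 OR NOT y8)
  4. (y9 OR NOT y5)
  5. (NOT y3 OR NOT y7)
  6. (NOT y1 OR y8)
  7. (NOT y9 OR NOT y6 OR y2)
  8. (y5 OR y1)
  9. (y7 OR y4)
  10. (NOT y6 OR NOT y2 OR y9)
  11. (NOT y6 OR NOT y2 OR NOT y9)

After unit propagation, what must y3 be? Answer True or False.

(NOT y5) is a unit clause: y5 = False.
From (y5 OR y1) and y5 = False: y1 = True.
(y8 OR NOT y1): since y1 = True, the clause reduces to (y8). y8 = True.
In (NOT y4 OR NOT y8), NOT y8 is now false; NOT y4 must hold, so y4 = False.
From (y4 OR y7) and y4 = False: y7 = True.
(NOT y7 OR NOT y3): since y7 = True, the clause reduces to (NOT y3). y3 = False.

False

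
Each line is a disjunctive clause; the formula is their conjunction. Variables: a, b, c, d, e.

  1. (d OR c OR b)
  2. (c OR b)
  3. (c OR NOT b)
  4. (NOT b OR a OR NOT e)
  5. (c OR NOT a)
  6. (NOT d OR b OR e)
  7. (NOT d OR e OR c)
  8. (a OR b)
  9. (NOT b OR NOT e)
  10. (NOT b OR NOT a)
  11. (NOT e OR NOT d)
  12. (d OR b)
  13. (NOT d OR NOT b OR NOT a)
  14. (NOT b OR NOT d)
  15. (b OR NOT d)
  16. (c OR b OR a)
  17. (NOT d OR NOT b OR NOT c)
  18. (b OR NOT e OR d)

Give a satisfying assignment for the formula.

Branch on a: take a = False.
  then b is forced to True.
  then c is forced to True.
  then e is forced to False.
  then d is forced to False.
Every clause has at least one true literal under this assignment.

a=F  b=T  c=T  d=F  e=F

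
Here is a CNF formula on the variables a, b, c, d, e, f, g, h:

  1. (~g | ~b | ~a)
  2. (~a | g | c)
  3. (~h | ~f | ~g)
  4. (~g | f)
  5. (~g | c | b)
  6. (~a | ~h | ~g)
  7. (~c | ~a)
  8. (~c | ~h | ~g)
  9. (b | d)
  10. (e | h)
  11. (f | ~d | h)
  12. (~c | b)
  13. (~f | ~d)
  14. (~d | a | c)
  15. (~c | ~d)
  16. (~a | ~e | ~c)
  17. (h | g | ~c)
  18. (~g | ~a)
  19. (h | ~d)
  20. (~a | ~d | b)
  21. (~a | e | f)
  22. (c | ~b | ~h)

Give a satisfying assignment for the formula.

a=F, b=T, c=T, d=F, e=T, f=F, g=F, h=T

Try a = False.
Set b = True and propagate.
For the remaining variables, c = True, d = False, e = True, f = False, g = False, h = True works.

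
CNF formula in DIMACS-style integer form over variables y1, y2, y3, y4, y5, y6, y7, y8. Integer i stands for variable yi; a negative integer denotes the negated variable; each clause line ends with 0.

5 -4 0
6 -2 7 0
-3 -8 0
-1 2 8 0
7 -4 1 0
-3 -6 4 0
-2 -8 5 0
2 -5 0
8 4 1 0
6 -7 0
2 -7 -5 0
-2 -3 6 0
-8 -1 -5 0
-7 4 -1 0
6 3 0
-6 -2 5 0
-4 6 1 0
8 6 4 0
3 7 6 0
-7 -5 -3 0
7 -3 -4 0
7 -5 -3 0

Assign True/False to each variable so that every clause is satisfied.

y1 = F, y2 = F, y3 = F, y4 = F, y5 = F, y6 = T, y7 = F, y8 = T

Check each clause:
  1. (y5 | ~y4) — ~y4 is true.
  2. (~y2 | y6 | y7) — y6 is true.
  3. (~y3 | ~y8) — ~y3 is true.
  4. (y2 | y8 | ~y1) — y8 is true.
  5. (y7 | y1 | ~y4) — ~y4 is true.
  6. (~y3 | ~y6 | y4) — ~y3 is true.
  7. (y5 | ~y8 | ~y2) — ~y2 is true.
  8. (y2 | ~y5) — ~y5 is true.
  9. (y4 | y8 | y1) — y8 is true.
  10. (y6 | ~y7) — ~y7 is true.
  11. (~y5 | y2 | ~y7) — ~y7 is true.
  12. (~y2 | y6 | ~y3) — ~y3 is true.
  13. (~y5 | ~y1 | ~y8) — ~y5 is true.
  14. (~y7 | ~y1 | y4) — ~y7 is true.
  15. (y6 | y3) — y6 is true.
  16. (~y2 | ~y6 | y5) — ~y2 is true.
  17. (y1 | ~y4 | y6) — ~y4 is true.
  18. (y8 | y4 | y6) — y8 is true.
  19. (y6 | y3 | y7) — y6 is true.
  20. (~y3 | ~y7 | ~y5) — ~y7 is true.
  21. (~y3 | y7 | ~y4) — ~y4 is true.
  22. (y7 | ~y5 | ~y3) — ~y5 is true.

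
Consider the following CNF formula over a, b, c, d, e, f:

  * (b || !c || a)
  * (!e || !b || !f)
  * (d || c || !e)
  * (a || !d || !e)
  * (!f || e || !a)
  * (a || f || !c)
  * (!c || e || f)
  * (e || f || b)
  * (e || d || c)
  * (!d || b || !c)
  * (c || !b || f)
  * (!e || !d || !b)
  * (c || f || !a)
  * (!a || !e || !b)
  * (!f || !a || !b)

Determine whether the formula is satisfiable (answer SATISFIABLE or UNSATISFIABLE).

Branch on a: take a = False.
Branch on b: take b = True.
The remaining clauses are satisfied by c = True, d = False, e = False, f = True.
Every clause has at least one true literal under this assignment.
So a=False, b=True, c=True, d=False, e=False, f=True is a satisfying assignment.

SATISFIABLE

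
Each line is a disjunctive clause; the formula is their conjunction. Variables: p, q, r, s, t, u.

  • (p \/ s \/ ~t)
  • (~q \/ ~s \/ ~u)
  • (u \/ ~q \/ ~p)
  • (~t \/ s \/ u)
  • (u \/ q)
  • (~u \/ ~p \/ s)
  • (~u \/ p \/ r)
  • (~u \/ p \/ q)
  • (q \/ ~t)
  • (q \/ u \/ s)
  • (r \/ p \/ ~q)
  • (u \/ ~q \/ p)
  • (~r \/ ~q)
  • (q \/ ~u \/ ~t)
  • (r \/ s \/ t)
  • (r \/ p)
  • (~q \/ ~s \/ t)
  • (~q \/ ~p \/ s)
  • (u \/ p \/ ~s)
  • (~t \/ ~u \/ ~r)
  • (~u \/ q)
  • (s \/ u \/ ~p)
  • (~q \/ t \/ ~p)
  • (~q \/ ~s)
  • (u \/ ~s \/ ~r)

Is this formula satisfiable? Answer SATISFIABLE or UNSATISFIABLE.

q = True:
  propagation gives r=False, p=True, u=True, s=False; an empty clause results — contradiction.
q = False:
  propagation gives u=True; an empty clause results — contradiction.
Every branch closes, so no satisfying assignment exists.

UNSATISFIABLE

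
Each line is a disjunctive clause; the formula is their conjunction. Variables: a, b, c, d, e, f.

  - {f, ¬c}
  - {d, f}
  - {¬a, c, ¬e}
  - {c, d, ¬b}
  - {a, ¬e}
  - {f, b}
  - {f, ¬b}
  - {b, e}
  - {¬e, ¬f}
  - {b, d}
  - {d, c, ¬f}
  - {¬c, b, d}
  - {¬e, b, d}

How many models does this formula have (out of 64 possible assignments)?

6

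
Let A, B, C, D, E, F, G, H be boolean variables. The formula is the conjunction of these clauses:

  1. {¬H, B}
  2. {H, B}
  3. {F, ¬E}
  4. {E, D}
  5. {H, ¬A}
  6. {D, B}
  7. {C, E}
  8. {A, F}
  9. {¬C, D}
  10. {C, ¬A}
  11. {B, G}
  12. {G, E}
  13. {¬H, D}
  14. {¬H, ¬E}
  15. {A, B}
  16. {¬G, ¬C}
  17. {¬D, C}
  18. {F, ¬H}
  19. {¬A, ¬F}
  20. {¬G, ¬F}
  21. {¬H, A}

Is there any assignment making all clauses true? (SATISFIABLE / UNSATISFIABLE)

SATISFIABLE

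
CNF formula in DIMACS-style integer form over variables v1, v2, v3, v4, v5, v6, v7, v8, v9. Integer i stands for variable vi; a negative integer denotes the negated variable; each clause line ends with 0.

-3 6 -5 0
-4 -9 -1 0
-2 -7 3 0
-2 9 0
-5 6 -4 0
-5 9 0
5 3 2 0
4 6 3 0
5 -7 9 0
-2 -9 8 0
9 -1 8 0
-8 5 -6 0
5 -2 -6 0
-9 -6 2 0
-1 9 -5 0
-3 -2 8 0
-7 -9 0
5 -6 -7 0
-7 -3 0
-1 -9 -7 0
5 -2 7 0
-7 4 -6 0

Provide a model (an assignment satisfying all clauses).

Branch on v1: take v1 = True.
Try v2 = False.
The remaining clauses are satisfied by v3 = True, v4 = False, v5 = False, v6 = False, v7 = False, v8 = False, v9 = True.
Every clause has at least one true literal under this assignment.
Check each clause:
  1. (~v3 | v6 | ~v5) — ~v5 is true.
  2. (~v4 | ~v9 | ~v1) — ~v4 is true.
  3. (~v2 | ~v7 | v3) — ~v7 is true.
  4. (~v2 | v9) — v9 is true.
  5. (~v5 | ~v4 | v6) — ~v5 is true.
  6. (v9 | ~v5) — v9 is true.
  7. (v3 | v2 | v5) — v3 is true.
  8. (v6 | v3 | v4) — v3 is true.
  9. (v5 | v9 | ~v7) — ~v7 is true.
  10. (~v9 | v8 | ~v2) — ~v2 is true.
  11. (v9 | ~v1 | v8) — v9 is true.
  12. (~v8 | ~v6 | v5) — ~v8 is true.
  13. (~v2 | ~v6 | v5) — ~v6 is true.
  14. (~v9 | v2 | ~v6) — ~v6 is true.
  15. (~v5 | v9 | ~v1) — v9 is true.
  16. (v8 | ~v3 | ~v2) — ~v2 is true.
  17. (~v9 | ~v7) — ~v7 is true.
  18. (v5 | ~v7 | ~v6) — ~v7 is true.
  19. (~v7 | ~v3) — ~v7 is true.
  20. (~v7 | ~v9 | ~v1) — ~v7 is true.
  21. (v5 | ~v2 | v7) — ~v2 is true.
  22. (~v7 | v4 | ~v6) — ~v7 is true.

v1=T  v2=F  v3=T  v4=F  v5=F  v6=F  v7=F  v8=F  v9=T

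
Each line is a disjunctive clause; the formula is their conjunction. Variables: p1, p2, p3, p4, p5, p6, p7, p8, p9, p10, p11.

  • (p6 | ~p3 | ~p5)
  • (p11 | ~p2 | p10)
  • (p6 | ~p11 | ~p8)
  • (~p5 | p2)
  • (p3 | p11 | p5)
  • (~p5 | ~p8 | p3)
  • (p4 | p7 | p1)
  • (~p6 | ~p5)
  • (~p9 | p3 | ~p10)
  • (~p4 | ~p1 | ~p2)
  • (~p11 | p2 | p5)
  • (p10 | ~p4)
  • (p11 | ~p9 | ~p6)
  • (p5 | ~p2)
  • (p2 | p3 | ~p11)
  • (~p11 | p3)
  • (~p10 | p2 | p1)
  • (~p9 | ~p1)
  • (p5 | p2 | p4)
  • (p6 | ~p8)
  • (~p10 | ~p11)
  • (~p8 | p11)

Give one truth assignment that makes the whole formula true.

p1=F, p2=T, p3=F, p4=F, p5=T, p6=F, p7=T, p8=F, p9=F, p10=T, p11=F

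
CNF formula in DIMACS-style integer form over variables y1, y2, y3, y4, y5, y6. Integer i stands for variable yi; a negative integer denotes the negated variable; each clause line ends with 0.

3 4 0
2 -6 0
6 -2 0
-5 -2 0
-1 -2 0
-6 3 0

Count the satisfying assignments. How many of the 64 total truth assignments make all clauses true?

Case analysis on y2 and y6:
  y2=T, y6=T: remaining (y1,y3,y4,y5) ∈ {(F,T,F,F); (F,T,T,F)} — 2.
  y2=T, y6=F: a clause becomes empty — 0.
  y2=F, y6=T: a clause becomes empty — 0.
  y2=F, y6=F: y1, y5 free; 3 ways for (y3,y4) × 2^2 = 12.
Total: 2 + 0 + 0 + 12 = 14.

14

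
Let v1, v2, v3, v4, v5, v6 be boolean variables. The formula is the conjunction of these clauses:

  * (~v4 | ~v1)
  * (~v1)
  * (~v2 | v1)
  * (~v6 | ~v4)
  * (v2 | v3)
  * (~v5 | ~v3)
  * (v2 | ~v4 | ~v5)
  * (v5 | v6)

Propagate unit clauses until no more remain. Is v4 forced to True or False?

False

(~v1) is a unit clause: v1 = False.
(v1 | ~v2) with v1 = False leaves only ~v2, so v2 = False.
From (v3 | v2) and v2 = False: v3 = True.
In (~v5 | ~v3), ~v3 is now false; ~v5 must hold, so v5 = False.
(v6 | v5): since v5 = False, the clause reduces to (v6). v6 = True.
From (~v4 | ~v6) and v6 = True: v4 = False.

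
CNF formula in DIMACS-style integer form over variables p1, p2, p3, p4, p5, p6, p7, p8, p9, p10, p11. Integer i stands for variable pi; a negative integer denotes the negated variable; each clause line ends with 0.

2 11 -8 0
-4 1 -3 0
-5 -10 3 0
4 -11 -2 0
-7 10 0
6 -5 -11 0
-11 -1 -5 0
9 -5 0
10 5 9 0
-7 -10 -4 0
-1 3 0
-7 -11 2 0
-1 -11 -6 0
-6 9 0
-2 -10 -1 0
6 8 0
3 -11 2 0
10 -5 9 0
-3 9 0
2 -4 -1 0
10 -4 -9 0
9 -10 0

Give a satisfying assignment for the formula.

p1=1, p2=0, p3=1, p4=0, p5=1, p6=1, p7=0, p8=0, p9=1, p10=0, p11=0

p7 occurs only negated in the remaining clauses — set p7 = False.
Branch on p1: take p1 = True.
  then p3 is forced to True.
  then p9 is forced to True.
Branch on p2: take p2 = False.
  then p4 is forced to False.
Branch on p5: take p5 = True.
  then p11 is forced to False.
  then p8 is forced to False.
  then p6 is forced to True.
p10 is now unconstrained; take p10 = False.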